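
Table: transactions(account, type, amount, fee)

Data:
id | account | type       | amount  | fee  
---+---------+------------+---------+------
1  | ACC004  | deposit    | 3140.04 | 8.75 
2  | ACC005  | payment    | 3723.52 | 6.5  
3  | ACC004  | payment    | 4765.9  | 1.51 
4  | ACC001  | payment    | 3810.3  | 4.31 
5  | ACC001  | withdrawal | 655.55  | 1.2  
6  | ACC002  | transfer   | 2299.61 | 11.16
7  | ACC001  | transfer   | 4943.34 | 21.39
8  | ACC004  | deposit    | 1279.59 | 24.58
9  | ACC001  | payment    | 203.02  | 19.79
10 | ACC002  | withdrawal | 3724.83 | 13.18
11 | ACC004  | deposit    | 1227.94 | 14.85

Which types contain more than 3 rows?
SELECT type, COUNT(*) as cnt
FROM transactions
GROUP BY type
HAVING COUNT(*) > 3

Result:
  payment: 4

Note: HAVING filters groups after aggregation, WHERE filters rows before.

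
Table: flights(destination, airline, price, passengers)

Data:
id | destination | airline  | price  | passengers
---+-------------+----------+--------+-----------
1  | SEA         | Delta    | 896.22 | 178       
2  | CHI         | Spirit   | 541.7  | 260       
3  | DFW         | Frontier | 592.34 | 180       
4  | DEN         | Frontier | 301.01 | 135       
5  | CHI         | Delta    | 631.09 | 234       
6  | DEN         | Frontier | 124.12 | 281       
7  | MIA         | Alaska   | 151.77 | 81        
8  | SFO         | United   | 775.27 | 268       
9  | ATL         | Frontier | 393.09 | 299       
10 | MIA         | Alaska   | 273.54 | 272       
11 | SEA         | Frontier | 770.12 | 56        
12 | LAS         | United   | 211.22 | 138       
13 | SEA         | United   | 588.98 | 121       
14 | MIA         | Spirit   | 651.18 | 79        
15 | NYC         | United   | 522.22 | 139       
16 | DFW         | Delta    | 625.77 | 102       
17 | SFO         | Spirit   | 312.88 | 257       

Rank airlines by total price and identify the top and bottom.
SELECT airline, SUM(price)
FROM flights
GROUP BY airline
ORDER BY SUM(price)

All groups:
  Alaska: 425.31
  Spirit: 1505.76
  United: 2097.69
  Delta: 2153.08
  Frontier: 2180.68

Highest: Frontier (2180.68)
Lowest: Alaska (425.31)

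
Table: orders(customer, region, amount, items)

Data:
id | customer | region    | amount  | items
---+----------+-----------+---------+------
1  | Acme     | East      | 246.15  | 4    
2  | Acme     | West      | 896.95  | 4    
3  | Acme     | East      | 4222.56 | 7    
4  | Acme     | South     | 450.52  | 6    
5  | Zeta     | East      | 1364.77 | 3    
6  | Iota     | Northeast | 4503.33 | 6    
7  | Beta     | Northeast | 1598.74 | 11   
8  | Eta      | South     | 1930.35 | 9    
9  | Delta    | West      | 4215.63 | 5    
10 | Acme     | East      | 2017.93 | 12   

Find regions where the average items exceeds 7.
SELECT region, AVG(items)
FROM orders
GROUP BY region
HAVING AVG(items) > 7

Result:
  Northeast: avg=8.50
  South: avg=7.50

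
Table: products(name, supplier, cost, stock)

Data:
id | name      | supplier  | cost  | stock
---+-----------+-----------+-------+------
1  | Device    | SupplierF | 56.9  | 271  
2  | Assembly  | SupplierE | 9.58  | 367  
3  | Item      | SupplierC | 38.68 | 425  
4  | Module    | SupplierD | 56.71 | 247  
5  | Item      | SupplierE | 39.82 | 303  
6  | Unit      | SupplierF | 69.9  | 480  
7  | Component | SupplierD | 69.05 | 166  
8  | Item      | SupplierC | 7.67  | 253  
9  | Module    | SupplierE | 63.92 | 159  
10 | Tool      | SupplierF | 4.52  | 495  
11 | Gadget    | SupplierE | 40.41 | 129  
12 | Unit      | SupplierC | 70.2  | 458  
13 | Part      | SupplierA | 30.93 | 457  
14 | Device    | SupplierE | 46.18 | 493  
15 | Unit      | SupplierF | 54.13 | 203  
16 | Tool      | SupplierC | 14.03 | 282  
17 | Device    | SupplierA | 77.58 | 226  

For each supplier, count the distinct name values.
SELECT supplier, COUNT(DISTINCT name)
FROM products
GROUP BY supplier

Result:
  SupplierA: 2 distinct
  SupplierC: 3 distinct
  SupplierD: 2 distinct
  SupplierE: 5 distinct
  SupplierF: 3 distinct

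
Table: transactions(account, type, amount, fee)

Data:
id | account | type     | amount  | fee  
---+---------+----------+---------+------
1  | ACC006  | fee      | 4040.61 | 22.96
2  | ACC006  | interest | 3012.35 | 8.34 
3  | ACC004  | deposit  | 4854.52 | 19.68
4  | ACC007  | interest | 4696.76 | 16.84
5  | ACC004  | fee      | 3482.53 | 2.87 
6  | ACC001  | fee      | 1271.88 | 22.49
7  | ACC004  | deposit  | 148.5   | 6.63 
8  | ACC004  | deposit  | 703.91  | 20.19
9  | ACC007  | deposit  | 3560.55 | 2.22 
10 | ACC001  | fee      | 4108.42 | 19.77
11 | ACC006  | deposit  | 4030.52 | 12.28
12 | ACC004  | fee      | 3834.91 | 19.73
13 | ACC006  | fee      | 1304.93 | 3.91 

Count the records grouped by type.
SELECT type, COUNT(*) as count
FROM transactions
GROUP BY type

Result:
  deposit: 5
  fee: 6
  interest: 2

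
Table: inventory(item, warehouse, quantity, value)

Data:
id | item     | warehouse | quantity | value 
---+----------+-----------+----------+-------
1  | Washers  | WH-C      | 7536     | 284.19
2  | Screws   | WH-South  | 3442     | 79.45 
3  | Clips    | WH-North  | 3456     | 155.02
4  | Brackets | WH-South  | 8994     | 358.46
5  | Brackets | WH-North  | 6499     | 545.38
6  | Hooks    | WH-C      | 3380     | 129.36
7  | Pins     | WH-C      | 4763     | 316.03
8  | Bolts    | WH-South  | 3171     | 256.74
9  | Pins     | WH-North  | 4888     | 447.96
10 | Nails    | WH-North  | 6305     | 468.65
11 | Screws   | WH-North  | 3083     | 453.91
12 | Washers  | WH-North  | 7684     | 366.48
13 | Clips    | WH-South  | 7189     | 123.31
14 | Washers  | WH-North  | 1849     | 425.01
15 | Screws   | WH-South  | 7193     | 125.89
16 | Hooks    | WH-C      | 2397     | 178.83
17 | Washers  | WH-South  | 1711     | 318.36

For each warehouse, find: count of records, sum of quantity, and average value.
SELECT warehouse,
       COUNT(*) as cnt,
       SUM(quantity) as total_quantity,
       AVG(value) as avg_value
FROM inventory
GROUP BY warehouse

Result:
  WH-C: 4 records, 18076 total quantity, 227.10 avg value
  WH-North: 7 records, 33764 total quantity, 408.92 avg value
  WH-South: 6 records, 31700 total quantity, 210.37 avg value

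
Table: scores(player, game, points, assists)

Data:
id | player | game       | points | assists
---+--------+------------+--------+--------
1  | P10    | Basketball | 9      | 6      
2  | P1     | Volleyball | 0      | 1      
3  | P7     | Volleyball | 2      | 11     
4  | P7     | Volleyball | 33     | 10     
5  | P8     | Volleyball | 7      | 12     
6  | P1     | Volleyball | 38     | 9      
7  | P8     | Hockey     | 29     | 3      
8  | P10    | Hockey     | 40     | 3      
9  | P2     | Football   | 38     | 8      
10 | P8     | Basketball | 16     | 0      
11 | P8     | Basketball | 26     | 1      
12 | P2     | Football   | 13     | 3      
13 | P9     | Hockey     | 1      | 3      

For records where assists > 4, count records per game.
SELECT game, COUNT(*)
FROM scores
WHERE assists > 4
GROUP BY game

Note: WHERE filters rows before grouping.

Result:
  Basketball: 1
  Football: 1
  Volleyball: 4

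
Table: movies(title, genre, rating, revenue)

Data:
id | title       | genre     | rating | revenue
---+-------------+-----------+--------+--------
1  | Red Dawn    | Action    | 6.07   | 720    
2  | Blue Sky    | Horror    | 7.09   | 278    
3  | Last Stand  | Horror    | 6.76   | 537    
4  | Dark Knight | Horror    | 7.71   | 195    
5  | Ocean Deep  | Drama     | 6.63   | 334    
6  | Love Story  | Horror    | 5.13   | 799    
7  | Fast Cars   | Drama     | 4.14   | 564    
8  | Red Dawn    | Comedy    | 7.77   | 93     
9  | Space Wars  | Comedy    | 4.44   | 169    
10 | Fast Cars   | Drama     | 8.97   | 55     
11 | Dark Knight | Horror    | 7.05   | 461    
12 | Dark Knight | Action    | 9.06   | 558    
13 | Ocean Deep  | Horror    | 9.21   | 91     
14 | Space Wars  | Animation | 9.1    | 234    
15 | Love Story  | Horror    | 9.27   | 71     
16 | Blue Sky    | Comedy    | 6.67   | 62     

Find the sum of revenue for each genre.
SELECT genre, SUM(revenue) as result
FROM movies
GROUP BY genre

Result:
  Action: 1278
  Animation: 234
  Comedy: 324
  Drama: 953
  Horror: 2432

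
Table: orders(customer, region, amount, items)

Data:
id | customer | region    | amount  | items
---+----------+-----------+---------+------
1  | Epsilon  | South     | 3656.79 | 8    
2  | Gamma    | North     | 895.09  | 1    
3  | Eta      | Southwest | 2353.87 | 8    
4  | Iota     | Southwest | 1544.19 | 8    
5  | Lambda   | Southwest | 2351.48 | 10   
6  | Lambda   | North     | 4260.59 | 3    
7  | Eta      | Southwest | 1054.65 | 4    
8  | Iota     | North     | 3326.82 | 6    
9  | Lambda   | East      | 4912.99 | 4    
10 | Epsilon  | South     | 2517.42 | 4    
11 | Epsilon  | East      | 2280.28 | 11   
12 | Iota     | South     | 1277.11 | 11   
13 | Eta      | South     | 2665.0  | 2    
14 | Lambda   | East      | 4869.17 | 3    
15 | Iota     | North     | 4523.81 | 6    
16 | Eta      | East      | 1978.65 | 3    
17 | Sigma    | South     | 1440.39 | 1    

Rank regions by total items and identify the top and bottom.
SELECT region, SUM(items)
FROM orders
GROUP BY region
ORDER BY SUM(items)

All groups:
  North: 16
  East: 21
  South: 26
  Southwest: 30

Highest: Southwest (30)
Lowest: North (16)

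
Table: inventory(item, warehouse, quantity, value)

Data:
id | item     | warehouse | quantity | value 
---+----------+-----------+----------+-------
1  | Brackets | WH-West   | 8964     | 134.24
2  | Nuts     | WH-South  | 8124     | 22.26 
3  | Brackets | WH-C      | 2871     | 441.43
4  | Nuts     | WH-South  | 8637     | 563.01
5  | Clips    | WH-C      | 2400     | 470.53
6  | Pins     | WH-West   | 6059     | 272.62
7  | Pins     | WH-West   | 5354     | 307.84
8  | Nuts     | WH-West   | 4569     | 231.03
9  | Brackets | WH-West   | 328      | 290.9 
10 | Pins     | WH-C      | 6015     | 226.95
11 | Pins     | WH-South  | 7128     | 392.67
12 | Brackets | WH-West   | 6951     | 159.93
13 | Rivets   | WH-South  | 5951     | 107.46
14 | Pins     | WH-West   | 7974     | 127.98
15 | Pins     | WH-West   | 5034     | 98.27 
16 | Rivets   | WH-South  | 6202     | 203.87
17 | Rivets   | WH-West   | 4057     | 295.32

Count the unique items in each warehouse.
SELECT warehouse, COUNT(DISTINCT item)
FROM inventory
GROUP BY warehouse

Result:
  WH-C: 3 distinct
  WH-South: 3 distinct
  WH-West: 4 distinct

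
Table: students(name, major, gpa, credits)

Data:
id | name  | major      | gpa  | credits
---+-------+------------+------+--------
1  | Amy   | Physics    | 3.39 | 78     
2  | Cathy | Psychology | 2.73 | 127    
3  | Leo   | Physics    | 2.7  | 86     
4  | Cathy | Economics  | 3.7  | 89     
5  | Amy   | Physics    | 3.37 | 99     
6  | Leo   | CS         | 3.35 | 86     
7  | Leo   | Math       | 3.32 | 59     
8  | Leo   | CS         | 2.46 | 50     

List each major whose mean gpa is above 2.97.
SELECT major, AVG(gpa)
FROM students
GROUP BY major
HAVING AVG(gpa) > 2.97

Result:
  Economics: avg=3.70
  Math: avg=3.32
  Physics: avg=3.15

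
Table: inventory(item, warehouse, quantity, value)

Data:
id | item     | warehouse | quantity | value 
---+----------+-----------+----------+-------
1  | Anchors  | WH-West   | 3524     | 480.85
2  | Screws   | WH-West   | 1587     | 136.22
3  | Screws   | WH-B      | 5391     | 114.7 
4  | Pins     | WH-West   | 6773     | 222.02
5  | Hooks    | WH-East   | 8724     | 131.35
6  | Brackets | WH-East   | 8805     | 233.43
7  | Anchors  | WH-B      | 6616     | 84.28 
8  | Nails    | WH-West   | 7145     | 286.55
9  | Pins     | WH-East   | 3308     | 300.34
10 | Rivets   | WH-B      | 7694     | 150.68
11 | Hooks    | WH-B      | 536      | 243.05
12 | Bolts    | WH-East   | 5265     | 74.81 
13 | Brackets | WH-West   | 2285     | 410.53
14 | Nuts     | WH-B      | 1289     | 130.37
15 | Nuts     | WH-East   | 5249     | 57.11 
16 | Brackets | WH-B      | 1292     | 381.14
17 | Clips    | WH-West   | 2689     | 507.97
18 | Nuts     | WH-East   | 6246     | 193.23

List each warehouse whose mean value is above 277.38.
SELECT warehouse, AVG(value)
FROM inventory
GROUP BY warehouse
HAVING AVG(value) > 277.38

Result:
  WH-West: avg=340.69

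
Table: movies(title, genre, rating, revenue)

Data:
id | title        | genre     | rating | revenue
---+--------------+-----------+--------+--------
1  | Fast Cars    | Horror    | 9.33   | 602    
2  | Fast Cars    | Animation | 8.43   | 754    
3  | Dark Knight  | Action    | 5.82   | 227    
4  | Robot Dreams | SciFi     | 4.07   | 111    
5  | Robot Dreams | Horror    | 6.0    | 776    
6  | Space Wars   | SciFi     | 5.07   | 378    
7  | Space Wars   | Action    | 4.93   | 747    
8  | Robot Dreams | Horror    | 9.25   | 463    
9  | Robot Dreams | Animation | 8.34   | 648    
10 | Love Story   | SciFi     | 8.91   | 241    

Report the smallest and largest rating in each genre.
SELECT genre, MIN(rating), MAX(rating)
FROM movies
GROUP BY genre

Result:
  Action: min=4.93, max=5.82
  Animation: min=8.34, max=8.43
  Horror: min=6.00, max=9.33
  SciFi: min=4.07, max=8.91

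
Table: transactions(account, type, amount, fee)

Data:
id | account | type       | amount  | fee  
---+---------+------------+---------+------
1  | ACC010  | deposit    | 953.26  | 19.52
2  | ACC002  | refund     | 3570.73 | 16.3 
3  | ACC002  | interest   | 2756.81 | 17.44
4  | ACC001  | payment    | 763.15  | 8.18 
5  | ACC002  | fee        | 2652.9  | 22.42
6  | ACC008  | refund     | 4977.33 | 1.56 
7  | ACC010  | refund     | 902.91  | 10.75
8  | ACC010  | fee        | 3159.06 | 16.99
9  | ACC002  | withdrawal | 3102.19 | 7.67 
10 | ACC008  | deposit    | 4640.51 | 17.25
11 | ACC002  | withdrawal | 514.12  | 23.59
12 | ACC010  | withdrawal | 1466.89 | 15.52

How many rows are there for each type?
SELECT type, COUNT(*) as count
FROM transactions
GROUP BY type

Result:
  deposit: 2
  fee: 2
  interest: 1
  payment: 1
  refund: 3
  withdrawal: 3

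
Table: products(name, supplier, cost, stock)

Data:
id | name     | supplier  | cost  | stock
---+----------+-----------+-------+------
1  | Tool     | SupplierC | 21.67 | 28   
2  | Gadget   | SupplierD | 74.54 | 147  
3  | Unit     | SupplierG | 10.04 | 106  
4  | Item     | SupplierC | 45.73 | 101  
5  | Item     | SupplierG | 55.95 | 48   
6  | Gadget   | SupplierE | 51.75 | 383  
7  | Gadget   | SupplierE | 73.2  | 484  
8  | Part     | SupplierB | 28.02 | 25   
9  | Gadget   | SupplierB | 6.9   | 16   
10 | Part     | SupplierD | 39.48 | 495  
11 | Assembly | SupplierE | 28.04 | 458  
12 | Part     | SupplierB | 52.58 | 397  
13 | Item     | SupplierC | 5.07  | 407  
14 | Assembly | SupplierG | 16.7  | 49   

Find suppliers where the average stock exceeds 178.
SELECT supplier, AVG(stock)
FROM products
GROUP BY supplier
HAVING AVG(stock) > 178

Result:
  SupplierC: avg=178.67
  SupplierD: avg=321.00
  SupplierE: avg=441.67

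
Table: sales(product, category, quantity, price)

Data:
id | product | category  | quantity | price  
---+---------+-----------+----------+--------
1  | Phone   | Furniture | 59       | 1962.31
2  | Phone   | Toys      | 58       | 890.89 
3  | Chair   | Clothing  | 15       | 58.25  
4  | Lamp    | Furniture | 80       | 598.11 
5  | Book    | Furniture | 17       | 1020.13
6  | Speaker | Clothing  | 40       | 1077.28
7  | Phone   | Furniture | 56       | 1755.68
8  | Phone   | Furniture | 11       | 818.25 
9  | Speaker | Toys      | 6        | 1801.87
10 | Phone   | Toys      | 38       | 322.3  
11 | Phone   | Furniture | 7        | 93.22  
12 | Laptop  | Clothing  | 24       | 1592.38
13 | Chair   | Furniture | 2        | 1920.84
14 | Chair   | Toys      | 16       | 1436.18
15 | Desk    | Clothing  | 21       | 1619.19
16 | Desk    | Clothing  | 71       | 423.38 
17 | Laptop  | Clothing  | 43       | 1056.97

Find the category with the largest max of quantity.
SELECT category, MAX(quantity) as val
FROM sales
GROUP BY category
ORDER BY val DESC
LIMIT 1

Result: Furniture with max(quantity) = 80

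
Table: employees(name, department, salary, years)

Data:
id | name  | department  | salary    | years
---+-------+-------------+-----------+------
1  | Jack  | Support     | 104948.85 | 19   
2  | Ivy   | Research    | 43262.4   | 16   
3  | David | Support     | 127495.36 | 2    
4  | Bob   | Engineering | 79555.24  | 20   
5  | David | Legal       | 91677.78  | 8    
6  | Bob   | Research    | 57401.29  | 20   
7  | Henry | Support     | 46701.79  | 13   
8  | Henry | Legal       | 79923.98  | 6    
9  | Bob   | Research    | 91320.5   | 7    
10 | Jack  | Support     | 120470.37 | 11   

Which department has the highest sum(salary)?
SELECT department, SUM(salary) as val
FROM employees
GROUP BY department
ORDER BY val DESC
LIMIT 1

Result: Support with sum(salary) = 399616.37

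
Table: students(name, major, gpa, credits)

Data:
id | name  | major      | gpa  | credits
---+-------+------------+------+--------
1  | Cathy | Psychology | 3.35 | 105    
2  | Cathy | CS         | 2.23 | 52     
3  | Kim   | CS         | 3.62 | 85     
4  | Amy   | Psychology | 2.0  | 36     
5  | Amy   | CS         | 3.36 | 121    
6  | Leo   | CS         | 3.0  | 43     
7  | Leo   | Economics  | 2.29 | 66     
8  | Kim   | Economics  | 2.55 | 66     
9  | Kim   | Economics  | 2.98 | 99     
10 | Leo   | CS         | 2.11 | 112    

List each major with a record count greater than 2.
SELECT major, COUNT(*) as cnt
FROM students
GROUP BY major
HAVING COUNT(*) > 2

Result:
  CS: 5
  Economics: 3

Note: HAVING filters groups after aggregation, WHERE filters rows before.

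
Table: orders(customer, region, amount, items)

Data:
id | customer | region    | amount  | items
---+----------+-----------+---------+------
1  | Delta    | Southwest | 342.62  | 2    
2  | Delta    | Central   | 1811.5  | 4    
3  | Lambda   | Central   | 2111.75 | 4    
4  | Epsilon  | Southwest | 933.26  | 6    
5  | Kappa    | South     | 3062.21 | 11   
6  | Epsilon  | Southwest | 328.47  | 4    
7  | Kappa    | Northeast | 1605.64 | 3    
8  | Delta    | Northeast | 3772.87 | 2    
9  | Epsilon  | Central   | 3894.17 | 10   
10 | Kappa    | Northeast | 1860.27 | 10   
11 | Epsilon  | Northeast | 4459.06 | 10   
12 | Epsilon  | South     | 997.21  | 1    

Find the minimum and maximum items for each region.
SELECT region, MIN(items), MAX(items)
FROM orders
GROUP BY region

Result:
  Central: min=4, max=10
  Northeast: min=2, max=10
  South: min=1, max=11
  Southwest: min=2, max=6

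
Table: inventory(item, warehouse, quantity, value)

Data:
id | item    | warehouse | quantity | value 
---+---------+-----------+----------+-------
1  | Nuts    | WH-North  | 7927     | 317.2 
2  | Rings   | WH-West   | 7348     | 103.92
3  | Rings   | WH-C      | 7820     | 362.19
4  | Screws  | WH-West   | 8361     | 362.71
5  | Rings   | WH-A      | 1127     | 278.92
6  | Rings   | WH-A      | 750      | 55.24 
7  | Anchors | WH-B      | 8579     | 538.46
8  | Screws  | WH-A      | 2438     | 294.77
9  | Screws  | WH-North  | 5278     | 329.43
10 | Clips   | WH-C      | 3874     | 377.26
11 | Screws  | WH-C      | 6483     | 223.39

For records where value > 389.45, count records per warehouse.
SELECT warehouse, COUNT(*)
FROM inventory
WHERE value > 389.45
GROUP BY warehouse

Note: WHERE filters rows before grouping.

Result:
  WH-B: 1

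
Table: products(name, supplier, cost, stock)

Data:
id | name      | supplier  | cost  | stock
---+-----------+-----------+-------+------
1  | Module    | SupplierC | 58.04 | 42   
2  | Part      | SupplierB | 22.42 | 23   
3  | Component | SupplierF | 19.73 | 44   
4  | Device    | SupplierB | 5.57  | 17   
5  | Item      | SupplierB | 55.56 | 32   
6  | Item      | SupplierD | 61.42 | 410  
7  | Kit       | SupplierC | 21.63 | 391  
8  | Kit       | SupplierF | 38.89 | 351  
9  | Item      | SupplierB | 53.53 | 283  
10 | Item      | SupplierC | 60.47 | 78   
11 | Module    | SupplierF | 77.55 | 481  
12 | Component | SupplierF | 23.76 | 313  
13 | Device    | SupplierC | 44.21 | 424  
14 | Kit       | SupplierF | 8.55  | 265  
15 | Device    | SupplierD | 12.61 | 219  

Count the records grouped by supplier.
SELECT supplier, COUNT(*) as count
FROM products
GROUP BY supplier

Result:
  SupplierB: 4
  SupplierC: 4
  SupplierD: 2
  SupplierF: 5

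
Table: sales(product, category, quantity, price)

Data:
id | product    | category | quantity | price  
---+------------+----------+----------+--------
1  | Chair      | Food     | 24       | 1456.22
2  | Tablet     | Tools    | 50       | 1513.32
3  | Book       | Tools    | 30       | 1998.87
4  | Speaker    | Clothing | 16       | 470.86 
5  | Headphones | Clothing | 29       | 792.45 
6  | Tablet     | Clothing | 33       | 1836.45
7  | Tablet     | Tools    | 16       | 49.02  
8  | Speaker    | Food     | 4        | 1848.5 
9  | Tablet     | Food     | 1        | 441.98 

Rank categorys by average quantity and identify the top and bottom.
SELECT category, AVG(quantity)
FROM sales
GROUP BY category
ORDER BY AVG(quantity)

All groups:
  Food: 9.67
  Clothing: 26.00
  Tools: 32.00

Highest: Tools (32.00)
Lowest: Food (9.67)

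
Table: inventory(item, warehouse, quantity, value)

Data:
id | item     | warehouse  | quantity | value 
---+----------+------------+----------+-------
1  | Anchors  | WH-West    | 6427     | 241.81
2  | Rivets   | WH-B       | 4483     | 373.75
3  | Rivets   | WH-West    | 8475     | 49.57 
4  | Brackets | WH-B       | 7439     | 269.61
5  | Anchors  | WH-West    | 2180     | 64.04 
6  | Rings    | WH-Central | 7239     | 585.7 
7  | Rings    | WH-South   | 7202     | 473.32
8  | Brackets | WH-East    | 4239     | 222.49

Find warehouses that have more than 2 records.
SELECT warehouse, COUNT(*) as cnt
FROM inventory
GROUP BY warehouse
HAVING COUNT(*) > 2

Result:
  WH-West: 3

Note: HAVING filters groups after aggregation, WHERE filters rows before.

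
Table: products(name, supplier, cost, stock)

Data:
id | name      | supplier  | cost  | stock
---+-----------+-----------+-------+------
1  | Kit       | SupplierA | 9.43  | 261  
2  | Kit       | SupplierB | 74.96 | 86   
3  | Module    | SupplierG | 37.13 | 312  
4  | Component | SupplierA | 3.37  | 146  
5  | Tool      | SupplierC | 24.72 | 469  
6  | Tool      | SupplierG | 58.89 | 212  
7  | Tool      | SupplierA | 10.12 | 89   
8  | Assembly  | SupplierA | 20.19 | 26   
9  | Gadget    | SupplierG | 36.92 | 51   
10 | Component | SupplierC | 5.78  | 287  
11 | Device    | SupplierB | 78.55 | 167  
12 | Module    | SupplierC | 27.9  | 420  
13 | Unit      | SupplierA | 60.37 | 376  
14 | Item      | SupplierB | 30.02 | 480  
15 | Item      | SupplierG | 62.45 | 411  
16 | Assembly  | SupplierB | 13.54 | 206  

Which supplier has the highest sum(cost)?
SELECT supplier, SUM(cost) as val
FROM products
GROUP BY supplier
ORDER BY val DESC
LIMIT 1

Result: SupplierB with sum(cost) = 197.07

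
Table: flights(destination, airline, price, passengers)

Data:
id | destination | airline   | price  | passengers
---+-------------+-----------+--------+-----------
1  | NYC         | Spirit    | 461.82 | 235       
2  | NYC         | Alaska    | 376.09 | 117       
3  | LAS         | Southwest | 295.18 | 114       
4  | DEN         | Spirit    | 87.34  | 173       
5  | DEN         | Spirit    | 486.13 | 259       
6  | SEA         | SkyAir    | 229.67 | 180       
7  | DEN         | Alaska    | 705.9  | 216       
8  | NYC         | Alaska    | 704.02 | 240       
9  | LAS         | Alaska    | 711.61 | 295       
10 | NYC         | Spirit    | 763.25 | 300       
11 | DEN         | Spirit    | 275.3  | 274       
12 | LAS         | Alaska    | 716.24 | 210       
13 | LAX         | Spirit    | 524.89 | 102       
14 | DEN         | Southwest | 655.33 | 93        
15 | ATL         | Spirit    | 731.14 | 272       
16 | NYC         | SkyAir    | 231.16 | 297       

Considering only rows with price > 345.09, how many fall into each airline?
SELECT airline, COUNT(*)
FROM flights
WHERE price > 345.09
GROUP BY airline

Note: WHERE filters rows before grouping.

Result:
  Alaska: 5
  Southwest: 1
  Spirit: 5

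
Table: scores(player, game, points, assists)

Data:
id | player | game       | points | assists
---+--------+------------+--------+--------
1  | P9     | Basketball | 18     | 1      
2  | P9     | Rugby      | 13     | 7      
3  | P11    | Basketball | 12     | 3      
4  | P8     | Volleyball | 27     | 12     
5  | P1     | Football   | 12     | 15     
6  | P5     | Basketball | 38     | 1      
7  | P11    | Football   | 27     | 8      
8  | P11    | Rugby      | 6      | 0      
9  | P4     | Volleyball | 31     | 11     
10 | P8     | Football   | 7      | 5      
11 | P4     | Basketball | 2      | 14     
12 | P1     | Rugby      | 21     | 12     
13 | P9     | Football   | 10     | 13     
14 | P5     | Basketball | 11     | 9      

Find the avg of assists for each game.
SELECT game, AVG(assists) as result
FROM scores
GROUP BY game

Result:
  Basketball: 5.60
  Football: 10.25
  Rugby: 6.33
  Volleyball: 11.50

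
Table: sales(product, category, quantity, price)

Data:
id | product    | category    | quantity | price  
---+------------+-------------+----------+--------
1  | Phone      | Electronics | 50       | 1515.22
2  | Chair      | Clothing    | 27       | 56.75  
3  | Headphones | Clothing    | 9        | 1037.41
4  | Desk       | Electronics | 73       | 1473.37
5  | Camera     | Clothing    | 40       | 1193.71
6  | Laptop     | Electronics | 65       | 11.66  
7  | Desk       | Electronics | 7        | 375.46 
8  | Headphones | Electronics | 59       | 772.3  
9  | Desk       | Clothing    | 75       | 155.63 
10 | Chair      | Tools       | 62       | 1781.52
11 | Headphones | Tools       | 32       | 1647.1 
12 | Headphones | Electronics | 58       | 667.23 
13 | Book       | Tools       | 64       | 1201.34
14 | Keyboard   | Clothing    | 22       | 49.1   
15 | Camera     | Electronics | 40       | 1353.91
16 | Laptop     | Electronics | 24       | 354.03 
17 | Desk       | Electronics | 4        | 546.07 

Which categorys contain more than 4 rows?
SELECT category, COUNT(*) as cnt
FROM sales
GROUP BY category
HAVING COUNT(*) > 4

Result:
  Clothing: 5
  Electronics: 9

Note: HAVING filters groups after aggregation, WHERE filters rows before.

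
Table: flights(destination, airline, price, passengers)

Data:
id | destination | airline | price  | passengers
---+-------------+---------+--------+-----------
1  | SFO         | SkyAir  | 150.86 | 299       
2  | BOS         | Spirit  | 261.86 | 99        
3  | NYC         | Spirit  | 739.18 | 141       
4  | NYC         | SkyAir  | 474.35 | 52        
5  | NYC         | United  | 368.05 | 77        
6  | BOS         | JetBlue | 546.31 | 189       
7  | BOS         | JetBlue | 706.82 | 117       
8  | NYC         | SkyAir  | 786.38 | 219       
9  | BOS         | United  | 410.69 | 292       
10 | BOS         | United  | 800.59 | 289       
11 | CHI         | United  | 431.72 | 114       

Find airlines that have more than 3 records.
SELECT airline, COUNT(*) as cnt
FROM flights
GROUP BY airline
HAVING COUNT(*) > 3

Result:
  United: 4

Note: HAVING filters groups after aggregation, WHERE filters rows before.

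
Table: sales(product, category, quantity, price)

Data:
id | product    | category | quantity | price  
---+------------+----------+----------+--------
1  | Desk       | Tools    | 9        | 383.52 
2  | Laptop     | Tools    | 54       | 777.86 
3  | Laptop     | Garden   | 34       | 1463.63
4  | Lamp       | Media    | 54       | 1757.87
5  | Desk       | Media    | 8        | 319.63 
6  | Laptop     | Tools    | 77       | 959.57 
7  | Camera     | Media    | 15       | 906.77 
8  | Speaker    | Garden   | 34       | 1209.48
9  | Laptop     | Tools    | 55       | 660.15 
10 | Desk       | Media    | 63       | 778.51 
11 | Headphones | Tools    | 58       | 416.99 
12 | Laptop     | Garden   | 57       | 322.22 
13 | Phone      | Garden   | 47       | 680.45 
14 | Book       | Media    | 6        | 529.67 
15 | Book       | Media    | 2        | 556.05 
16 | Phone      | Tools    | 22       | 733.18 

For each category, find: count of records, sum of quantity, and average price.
SELECT category,
       COUNT(*) as cnt,
       SUM(quantity) as total_quantity,
       AVG(price) as avg_price
FROM sales
GROUP BY category

Result:
  Garden: 4 records, 172 total quantity, 918.95 avg price
  Media: 6 records, 148 total quantity, 808.08 avg price
  Tools: 6 records, 275 total quantity, 655.21 avg price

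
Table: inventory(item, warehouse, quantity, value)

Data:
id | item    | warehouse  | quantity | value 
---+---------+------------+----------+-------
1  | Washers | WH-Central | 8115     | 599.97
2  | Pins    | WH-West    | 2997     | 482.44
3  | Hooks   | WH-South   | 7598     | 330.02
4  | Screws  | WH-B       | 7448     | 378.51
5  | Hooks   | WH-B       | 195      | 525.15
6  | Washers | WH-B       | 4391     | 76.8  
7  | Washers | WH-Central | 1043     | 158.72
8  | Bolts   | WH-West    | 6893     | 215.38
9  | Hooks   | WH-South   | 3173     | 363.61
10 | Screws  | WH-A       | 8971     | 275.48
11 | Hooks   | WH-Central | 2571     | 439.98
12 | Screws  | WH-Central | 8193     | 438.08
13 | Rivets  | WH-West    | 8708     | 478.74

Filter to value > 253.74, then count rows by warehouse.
SELECT warehouse, COUNT(*)
FROM inventory
WHERE value > 253.74
GROUP BY warehouse

Note: WHERE filters rows before grouping.

Result:
  WH-A: 1
  WH-B: 2
  WH-Central: 3
  WH-South: 2
  WH-West: 2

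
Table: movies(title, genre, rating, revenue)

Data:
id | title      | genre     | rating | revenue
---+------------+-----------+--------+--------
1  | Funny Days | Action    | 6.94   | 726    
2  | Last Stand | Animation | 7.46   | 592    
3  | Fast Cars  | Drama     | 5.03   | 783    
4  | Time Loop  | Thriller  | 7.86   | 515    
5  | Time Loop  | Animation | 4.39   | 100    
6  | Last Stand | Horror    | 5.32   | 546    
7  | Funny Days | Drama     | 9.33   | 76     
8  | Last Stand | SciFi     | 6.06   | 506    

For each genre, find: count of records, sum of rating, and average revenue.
SELECT genre,
       COUNT(*) as cnt,
       SUM(rating) as total_rating,
       AVG(revenue) as avg_revenue
FROM movies
GROUP BY genre

Result:
  Action: 1 records, 6.94 total rating, 726.00 avg revenue
  Animation: 2 records, 11.85 total rating, 346.00 avg revenue
  Drama: 2 records, 14.36 total rating, 429.50 avg revenue
  Horror: 1 records, 5.32 total rating, 546.00 avg revenue
  SciFi: 1 records, 6.06 total rating, 506.00 avg revenue
  Thriller: 1 records, 7.86 total rating, 515.00 avg revenue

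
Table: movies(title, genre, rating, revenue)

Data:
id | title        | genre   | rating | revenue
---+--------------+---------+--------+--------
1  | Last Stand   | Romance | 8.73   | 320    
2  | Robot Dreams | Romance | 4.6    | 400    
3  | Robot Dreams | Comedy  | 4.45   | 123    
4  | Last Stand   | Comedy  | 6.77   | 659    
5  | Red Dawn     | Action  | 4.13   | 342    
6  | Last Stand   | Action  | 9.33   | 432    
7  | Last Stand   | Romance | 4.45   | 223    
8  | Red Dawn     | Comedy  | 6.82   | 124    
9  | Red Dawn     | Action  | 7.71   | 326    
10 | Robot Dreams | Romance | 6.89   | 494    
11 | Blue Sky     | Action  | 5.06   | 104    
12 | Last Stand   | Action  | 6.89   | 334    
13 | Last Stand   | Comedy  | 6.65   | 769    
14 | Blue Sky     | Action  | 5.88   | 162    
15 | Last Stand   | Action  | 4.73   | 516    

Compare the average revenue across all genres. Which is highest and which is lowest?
SELECT genre, AVG(revenue)
FROM movies
GROUP BY genre
ORDER BY AVG(revenue)

All groups:
  Action: 316.57
  Romance: 359.25
  Comedy: 418.75

Highest: Comedy (418.75)
Lowest: Action (316.57)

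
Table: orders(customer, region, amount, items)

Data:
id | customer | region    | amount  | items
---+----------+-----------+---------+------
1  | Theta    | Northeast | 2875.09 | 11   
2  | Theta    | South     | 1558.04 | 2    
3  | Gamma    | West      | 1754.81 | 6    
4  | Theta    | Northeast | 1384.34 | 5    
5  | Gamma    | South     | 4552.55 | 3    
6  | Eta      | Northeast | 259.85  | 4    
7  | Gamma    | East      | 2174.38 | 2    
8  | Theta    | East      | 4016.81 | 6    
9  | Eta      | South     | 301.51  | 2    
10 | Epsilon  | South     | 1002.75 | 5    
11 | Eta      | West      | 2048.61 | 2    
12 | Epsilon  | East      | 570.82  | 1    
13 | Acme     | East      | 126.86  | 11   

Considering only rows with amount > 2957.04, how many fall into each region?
SELECT region, COUNT(*)
FROM orders
WHERE amount > 2957.04
GROUP BY region

Note: WHERE filters rows before grouping.

Result:
  East: 1
  South: 1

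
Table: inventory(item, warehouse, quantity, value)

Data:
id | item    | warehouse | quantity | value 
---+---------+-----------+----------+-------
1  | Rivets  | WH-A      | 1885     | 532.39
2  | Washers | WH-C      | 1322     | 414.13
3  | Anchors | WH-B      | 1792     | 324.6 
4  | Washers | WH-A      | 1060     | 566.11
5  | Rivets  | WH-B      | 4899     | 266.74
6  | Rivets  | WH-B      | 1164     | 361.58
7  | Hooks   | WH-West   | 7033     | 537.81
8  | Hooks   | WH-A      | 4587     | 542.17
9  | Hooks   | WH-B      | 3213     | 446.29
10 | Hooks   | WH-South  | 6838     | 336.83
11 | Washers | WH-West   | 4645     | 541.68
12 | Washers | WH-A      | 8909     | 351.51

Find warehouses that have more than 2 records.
SELECT warehouse, COUNT(*) as cnt
FROM inventory
GROUP BY warehouse
HAVING COUNT(*) > 2

Result:
  WH-A: 4
  WH-B: 4

Note: HAVING filters groups after aggregation, WHERE filters rows before.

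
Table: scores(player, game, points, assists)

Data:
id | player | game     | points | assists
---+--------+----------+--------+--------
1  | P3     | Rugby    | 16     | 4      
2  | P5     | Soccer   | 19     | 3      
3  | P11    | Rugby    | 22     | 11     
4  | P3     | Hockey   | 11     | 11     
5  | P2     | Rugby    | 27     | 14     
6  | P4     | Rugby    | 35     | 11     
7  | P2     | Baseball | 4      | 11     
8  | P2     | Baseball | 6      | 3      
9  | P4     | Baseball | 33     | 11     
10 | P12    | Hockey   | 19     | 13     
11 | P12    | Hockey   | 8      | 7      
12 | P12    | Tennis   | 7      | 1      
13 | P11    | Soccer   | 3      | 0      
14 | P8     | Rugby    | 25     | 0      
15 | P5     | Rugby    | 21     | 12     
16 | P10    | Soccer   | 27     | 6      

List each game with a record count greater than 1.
SELECT game, COUNT(*) as cnt
FROM scores
GROUP BY game
HAVING COUNT(*) > 1

Result:
  Baseball: 3
  Hockey: 3
  Rugby: 6
  Soccer: 3

Note: HAVING filters groups after aggregation, WHERE filters rows before.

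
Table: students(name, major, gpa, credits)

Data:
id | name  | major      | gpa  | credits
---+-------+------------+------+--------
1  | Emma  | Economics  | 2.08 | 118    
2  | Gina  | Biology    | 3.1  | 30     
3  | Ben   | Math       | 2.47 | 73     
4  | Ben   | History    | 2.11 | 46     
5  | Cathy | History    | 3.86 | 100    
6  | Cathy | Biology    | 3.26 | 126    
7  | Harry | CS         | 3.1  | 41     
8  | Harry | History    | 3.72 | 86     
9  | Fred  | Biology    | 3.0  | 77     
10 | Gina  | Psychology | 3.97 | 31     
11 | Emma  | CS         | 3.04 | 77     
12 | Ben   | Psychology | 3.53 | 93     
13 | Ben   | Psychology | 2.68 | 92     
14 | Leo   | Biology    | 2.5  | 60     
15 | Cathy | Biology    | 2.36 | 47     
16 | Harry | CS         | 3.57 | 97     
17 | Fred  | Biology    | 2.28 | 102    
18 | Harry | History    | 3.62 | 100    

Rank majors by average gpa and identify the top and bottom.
SELECT major, AVG(gpa)
FROM students
GROUP BY major
ORDER BY AVG(gpa)

All groups:
  Economics: 2.08
  Math: 2.47
  Biology: 2.75
  CS: 3.24
  History: 3.33
  Psychology: 3.39

Highest: Psychology (3.39)
Lowest: Economics (2.08)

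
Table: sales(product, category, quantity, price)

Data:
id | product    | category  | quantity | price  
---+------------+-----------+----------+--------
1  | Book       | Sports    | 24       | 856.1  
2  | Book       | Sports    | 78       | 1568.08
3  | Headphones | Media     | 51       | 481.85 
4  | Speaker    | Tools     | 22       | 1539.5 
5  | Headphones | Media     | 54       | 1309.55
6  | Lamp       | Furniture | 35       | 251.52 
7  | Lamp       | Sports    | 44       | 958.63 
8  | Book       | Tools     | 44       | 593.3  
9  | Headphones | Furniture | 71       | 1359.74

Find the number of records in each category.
SELECT category, COUNT(*) as count
FROM sales
GROUP BY category

Result:
  Furniture: 2
  Media: 2
  Sports: 3
  Tools: 2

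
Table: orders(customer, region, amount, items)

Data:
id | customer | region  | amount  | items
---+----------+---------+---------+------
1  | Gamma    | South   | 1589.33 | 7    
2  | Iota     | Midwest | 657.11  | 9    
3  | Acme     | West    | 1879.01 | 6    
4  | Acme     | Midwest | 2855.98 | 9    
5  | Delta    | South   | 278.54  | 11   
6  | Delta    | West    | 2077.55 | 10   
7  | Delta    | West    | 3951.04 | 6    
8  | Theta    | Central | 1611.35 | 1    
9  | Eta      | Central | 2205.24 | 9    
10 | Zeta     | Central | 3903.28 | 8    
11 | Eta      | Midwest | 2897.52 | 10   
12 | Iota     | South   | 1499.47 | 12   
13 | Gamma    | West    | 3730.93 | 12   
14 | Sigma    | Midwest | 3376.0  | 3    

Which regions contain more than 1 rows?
SELECT region, COUNT(*) as cnt
FROM orders
GROUP BY region
HAVING COUNT(*) > 1

Result:
  Central: 3
  Midwest: 4
  South: 3
  West: 4

Note: HAVING filters groups after aggregation, WHERE filters rows before.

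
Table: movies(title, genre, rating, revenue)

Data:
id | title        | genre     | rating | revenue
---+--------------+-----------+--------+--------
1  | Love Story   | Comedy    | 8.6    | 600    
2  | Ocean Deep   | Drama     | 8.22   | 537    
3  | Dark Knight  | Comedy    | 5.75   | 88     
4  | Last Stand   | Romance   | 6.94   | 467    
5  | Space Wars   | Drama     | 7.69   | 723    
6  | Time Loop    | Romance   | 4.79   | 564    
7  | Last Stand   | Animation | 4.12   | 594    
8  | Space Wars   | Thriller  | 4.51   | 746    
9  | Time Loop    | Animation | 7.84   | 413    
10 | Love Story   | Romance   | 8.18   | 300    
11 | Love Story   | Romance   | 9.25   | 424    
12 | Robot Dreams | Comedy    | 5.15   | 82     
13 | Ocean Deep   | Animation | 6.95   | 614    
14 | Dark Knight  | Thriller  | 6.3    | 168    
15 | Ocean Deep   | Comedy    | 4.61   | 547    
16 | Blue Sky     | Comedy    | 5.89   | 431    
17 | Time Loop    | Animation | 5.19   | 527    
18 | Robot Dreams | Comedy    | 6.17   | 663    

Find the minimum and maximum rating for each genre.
SELECT genre, MIN(rating), MAX(rating)
FROM movies
GROUP BY genre

Result:
  Animation: min=4.12, max=7.84
  Comedy: min=4.61, max=8.60
  Drama: min=7.69, max=8.22
  Romance: min=4.79, max=9.25
  Thriller: min=4.51, max=6.30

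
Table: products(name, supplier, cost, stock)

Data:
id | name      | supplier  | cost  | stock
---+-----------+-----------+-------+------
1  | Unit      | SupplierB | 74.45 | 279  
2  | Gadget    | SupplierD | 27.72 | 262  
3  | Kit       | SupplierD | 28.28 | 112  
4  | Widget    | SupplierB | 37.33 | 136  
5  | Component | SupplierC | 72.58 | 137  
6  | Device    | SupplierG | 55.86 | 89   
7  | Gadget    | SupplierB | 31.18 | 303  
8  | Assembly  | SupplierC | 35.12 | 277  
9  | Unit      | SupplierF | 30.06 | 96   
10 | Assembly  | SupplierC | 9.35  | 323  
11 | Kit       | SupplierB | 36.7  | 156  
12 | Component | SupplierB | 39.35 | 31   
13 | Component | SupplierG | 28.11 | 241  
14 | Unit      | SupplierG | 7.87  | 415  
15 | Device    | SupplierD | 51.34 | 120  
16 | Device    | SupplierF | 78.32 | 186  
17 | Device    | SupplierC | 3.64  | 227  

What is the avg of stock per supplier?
SELECT supplier, AVG(stock) as result
FROM products
GROUP BY supplier

Result:
  SupplierB: 181.00
  SupplierC: 241.00
  SupplierD: 164.67
  SupplierF: 141.00
  SupplierG: 248.33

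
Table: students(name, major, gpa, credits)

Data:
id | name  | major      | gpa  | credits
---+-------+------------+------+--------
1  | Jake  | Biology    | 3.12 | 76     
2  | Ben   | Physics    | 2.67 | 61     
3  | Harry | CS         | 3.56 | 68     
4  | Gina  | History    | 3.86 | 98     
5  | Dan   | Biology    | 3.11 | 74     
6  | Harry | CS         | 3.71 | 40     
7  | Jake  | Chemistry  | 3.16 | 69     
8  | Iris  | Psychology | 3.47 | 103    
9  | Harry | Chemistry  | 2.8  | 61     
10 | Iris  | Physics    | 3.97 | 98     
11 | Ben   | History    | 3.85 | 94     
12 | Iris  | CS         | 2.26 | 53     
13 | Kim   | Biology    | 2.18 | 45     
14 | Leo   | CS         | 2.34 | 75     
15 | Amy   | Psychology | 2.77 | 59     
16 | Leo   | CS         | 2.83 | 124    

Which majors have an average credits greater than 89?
SELECT major, AVG(credits)
FROM students
GROUP BY major
HAVING AVG(credits) > 89

Result:
  History: avg=96.00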